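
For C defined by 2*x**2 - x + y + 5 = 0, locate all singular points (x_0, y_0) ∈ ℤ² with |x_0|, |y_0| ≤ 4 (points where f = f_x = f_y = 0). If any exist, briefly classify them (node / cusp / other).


No singular points in the scanned grid; C is smooth there.

Compute partial derivatives:
  f_x = 4*x - 1.
  f_y = 1.
f_y = 1 is a nonzero constant, so f_y never vanishes: no point (x, y) can satisfy f = f_x = f_y = 0. In particular no (x, y) ∈ {−4, ..., 4}² is singular; the curve is smooth.


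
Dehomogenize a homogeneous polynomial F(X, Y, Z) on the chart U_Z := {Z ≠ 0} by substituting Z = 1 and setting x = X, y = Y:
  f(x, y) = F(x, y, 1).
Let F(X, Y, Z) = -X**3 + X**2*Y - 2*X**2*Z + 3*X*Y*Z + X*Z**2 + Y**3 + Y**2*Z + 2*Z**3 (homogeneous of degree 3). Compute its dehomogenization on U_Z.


f(x, y) = -x**3 + x**2*y - 2*x**2 + 3*x*y + x + y**3 + y**2 + 2

On U_Z we set Z = 1. Each monomial c·X^i·Y^j·Z^k in F becomes c·x^i·y^j·1^k = c·x^i·y^j.
Substituting Z = 1: F(X, Y, 1) = -x**3 + x**2*y - 2*x**2 + 3*x*y + x + y**3 + y**2 + 2.
Note: deg(f) ≤ deg(F) = 3; strict inequality happens when F is divisible by Z (lost terms).


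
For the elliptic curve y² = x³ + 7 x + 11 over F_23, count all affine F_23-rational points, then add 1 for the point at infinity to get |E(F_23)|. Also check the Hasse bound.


Affine points = {(3, 6), (3, 17), (6, 4), (6, 19), (7, 9), (7, 14), (8, 2), (8, 21), (10, 0), (11, 4), (11, 19), (12, 11), (12, 12), (14, 1), (14, 22), (15, 8), (15, 15), (17, 11), (17, 12), (18, 9), (18, 14), (20, 3), (20, 20), (21, 9), (21, 14), (22, 7), (22, 16)}; affine count = 27; |E(F_23)| = 28.

Discriminant check: Δ ∝ 4a³ + 27b² = 4·7³ + 27·11² = 4·343 + 27·121 ≡ 16 (mod 23). Nonzero ⇒ E is nonsingular.
For each x ∈ F_23, compute rhs = x³ + 7·x + 11 mod 23, then count y ∈ F_23 with y² ≡ rhs.
  x = 0: rhs = 11, matching y values: none (0 points).
  x = 1: rhs = 19, matching y values: none (0 points).
  x = 2: rhs = 10, matching y values: none (0 points).
  x = 3: rhs = 13, matching y values: 6, 17 (2 points).
  x = 4: rhs = 11, matching y values: none (0 points).
  x = 5: rhs = 10, matching y values: none (0 points).
  x = 6: rhs = 16, matching y values: 4, 19 (2 points).
  x = 7: rhs = 12, matching y values: 9, 14 (2 points).
  x = 8: rhs = 4, matching y values: 2, 21 (2 points).
  x = 9: rhs = 21, matching y values: none (0 points).
  x = 10: rhs = 0, matching y values: 0 (1 points).
  x = 11: rhs = 16, matching y values: 4, 19 (2 points).
  x = 12: rhs = 6, matching y values: 11, 12 (2 points).
  x = 13: rhs = 22, matching y values: none (0 points).
  x = 14: rhs = 1, matching y values: 1, 22 (2 points).
  x = 15: rhs = 18, matching y values: 8, 15 (2 points).
  x = 16: rhs = 10, matching y values: none (0 points).
  x = 17: rhs = 6, matching y values: 11, 12 (2 points).
  x = 18: rhs = 12, matching y values: 9, 14 (2 points).
  x = 19: rhs = 11, matching y values: none (0 points).
  x = 20: rhs = 9, matching y values: 3, 20 (2 points).
  x = 21: rhs = 12, matching y values: 9, 14 (2 points).
  x = 22: rhs = 3, matching y values: 7, 16 (2 points).
Total affine count: 27.
Full point count |E(F_23)| = 27 + 1 = 28.
Hasse bound: |28 − (23+1)| = |4| = 4 ≤ 2√23 ≈ 9.5917 ✓.


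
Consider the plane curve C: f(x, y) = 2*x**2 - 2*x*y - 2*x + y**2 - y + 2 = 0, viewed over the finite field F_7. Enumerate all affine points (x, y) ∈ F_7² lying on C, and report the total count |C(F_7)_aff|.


Affine F_7-points: {(0, 4), (1, 1), (1, 2), (2, 2), (2, 3), (3, 0), (5, 0), (5, 4)}; count = 8.

For each of the 49 pairs (x, y) ∈ F_7², evaluate f(x, y) mod 7. Record the zeros.
  x = 0: [0↦2, 1↦2, 2↦4, 3↦1, 4↦0, 5↦1, 6↦4]  zeros at y ∈ {4}
  x = 1: [0↦2, 1↦0, 2↦0, 3↦2, 4↦6, 5↦5, 6↦6]  zeros at y ∈ {1, 2}
  x = 2: [0↦6, 1↦2, 2↦0, 3↦0, 4↦2, 5↦6, 6↦5]  zeros at y ∈ {2, 3}
  x = 3: [0↦0, 1↦1, 2↦4, 3↦2, 4↦2, 5↦4, 6↦1]  zeros at y ∈ {0}
  x = 4: [0↦5, 1↦4, 2↦5, 3↦1, 4↦6, 5↦6, 6↦1]  zeros at y ∈ ∅
  x = 5: [0↦0, 1↦4, 2↦3, 3↦4, 4↦0, 5↦5, 6↦5]  zeros at y ∈ {0, 4}
  x = 6: [0↦6, 1↦1, 2↦5, 3↦4, 4↦5, 5↦1, 6↦6]  zeros at y ∈ ∅
Collecting zeros: affine points = {(0, 4), (1, 1), (1, 2), (2, 2), (2, 3), (3, 0), (5, 0), (5, 4)}.
Total count |C(F_7)_aff| = 8.


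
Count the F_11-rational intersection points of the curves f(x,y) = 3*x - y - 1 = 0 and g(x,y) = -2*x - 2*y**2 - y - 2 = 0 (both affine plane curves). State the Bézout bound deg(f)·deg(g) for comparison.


Common zeros: {(5, 3), (7, 9)}; count = 2; Bézout bound = 2.

deg(f) = 1, deg(g) = 2, so Bézout bound = 2.
Scan x ∈ F_11. For each x, list the y ∈ F_11 with f(x, y) ≡ 0 and those with g(x, y) ≡ 0 (mod 11); the common zeros in that column are the intersection.
  x = 0: f ≡ 0 at y ∈ {10}; g ≡ 0 at y ∈ ∅; common: ∅.
  x = 1: f ≡ 0 at y ∈ {2}; g ≡ 0 at y ∈ ∅; common: ∅.
  x = 2: f ≡ 0 at y ∈ {5}; g ≡ 0 at y ∈ ∅; common: ∅.
  x = 3: f ≡ 0 at y ∈ {8}; g ≡ 0 at y ∈ {1, 4}; common: ∅.
  x = 4: f ≡ 0 at y ∈ {0}; g ≡ 0 at y ∈ {6, 10}; common: ∅.
  x = 5: f ≡ 0 at y ∈ {3}; g ≡ 0 at y ∈ {2, 3}; common: {3}.
  x = 6: f ≡ 0 at y ∈ {6}; g ≡ 0 at y ∈ ∅; common: ∅.
  x = 7: f ≡ 0 at y ∈ {9}; g ≡ 0 at y ∈ {7, 9}; common: {9}.
  x = 8: f ≡ 0 at y ∈ {1}; g ≡ 0 at y ∈ {8}; common: ∅.
  x = 9: f ≡ 0 at y ∈ {4}; g ≡ 0 at y ∈ ∅; common: ∅.
  x = 10: f ≡ 0 at y ∈ {7}; g ≡ 0 at y ∈ {0, 5}; common: ∅.
Collecting: common zeros = {(5, 3), (7, 9)}, so the count is 2.
Comparison with the Bézout bound: 2 ≤ 2 = deg(f)·deg(g), as expected for curves with no common component (the bound is attained).


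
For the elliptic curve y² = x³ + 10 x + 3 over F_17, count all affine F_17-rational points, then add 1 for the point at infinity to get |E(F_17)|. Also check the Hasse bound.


Affine points = {(3, 3), (3, 14), (5, 5), (5, 12), (7, 5), (7, 12), (8, 0), (10, 7), (10, 10), (11, 4), (11, 13), (12, 7), (12, 10), (13, 1), (13, 16), (15, 3), (15, 14), (16, 3), (16, 14)}; affine count = 19; |E(F_17)| = 20.

Discriminant check: Δ ∝ 4a³ + 27b² = 4·10³ + 27·3² = 4·1000 + 27·9 ≡ 10 (mod 17). Nonzero ⇒ E is nonsingular.
For each x ∈ F_17, compute rhs = x³ + 10·x + 3 mod 17, then count y ∈ F_17 with y² ≡ rhs.
  x = 0: rhs = 3, matching y values: none (0 points).
  x = 1: rhs = 14, matching y values: none (0 points).
  x = 2: rhs = 14, matching y values: none (0 points).
  x = 3: rhs = 9, matching y values: 3, 14 (2 points).
  x = 4: rhs = 5, matching y values: none (0 points).
  x = 5: rhs = 8, matching y values: 5, 12 (2 points).
  x = 6: rhs = 7, matching y values: none (0 points).
  x = 7: rhs = 8, matching y values: 5, 12 (2 points).
  x = 8: rhs = 0, matching y values: 0 (1 points).
  x = 9: rhs = 6, matching y values: none (0 points).
  x = 10: rhs = 15, matching y values: 7, 10 (2 points).
  x = 11: rhs = 16, matching y values: 4, 13 (2 points).
  x = 12: rhs = 15, matching y values: 7, 10 (2 points).
  x = 13: rhs = 1, matching y values: 1, 16 (2 points).
  x = 14: rhs = 14, matching y values: none (0 points).
  x = 15: rhs = 9, matching y values: 3, 14 (2 points).
  x = 16: rhs = 9, matching y values: 3, 14 (2 points).
Total affine count: 19.
Full point count |E(F_17)| = 19 + 1 = 20.
Hasse bound: |20 − (17+1)| = |2| = 2 ≤ 2√17 ≈ 8.2462 ✓.


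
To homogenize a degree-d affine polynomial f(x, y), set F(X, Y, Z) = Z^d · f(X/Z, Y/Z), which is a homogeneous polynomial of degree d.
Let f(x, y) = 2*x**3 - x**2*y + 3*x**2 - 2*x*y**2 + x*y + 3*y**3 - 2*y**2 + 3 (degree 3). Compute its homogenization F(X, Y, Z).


F(X, Y, Z) = 2*X**3 - X**2*Y + 3*X**2*Z - 2*X*Y**2 + X*Y*Z + 3*Y**3 - 2*Y**2*Z + 3*Z**3

deg(f) = 3.
Substitute x = X/Z, y = Y/Z into f, then multiply by Z^3.
  monomial 2·x^3·y^0 ↦ 2·X^3·Y^0·Z^0.
  monomial -1·x^2·y^1 ↦ -1·X^2·Y^1·Z^0.
  monomial 3·x^2·y^0 ↦ 3·X^2·Y^0·Z^1.
  monomial -2·x^1·y^2 ↦ -2·X^1·Y^2·Z^0.
  monomial 1·x^1·y^1 ↦ 1·X^1·Y^1·Z^1.
  monomial 3·x^0·y^3 ↦ 3·X^0·Y^3·Z^0.
  monomial -2·x^0·y^2 ↦ -2·X^0·Y^2·Z^1.
  monomial 3·x^0·y^0 ↦ 3·X^0·Y^0·Z^3.
Collecting: F(X, Y, Z) = 2*X**3 - X**2*Y + 3*X**2*Z - 2*X*Y**2 + X*Y*Z + 3*Y**3 - 2*Y**2*Z + 3*Z**3.


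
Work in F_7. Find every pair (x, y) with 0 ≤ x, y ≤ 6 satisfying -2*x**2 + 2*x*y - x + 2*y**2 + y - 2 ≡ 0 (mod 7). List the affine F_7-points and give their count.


Affine F_7-points: {(1, 1), (2, 3), (2, 5), (3, 1), (3, 6), (4, 3), (6, 5), (6, 6)}; count = 8.

For each of the 49 pairs (x, y) ∈ F_7², evaluate f(x, y) mod 7. Record the zeros.
  x = 0: [0↦5, 1↦1, 2↦1, 3↦5, 4↦6, 5↦4, 6↦6]  zeros at y ∈ ∅
  x = 1: [0↦2, 1↦0, 2↦2, 3↦1, 4↦4, 5↦4, 6↦1]  zeros at y ∈ {1}
  x = 2: [0↦2, 1↦2, 2↦6, 3↦0, 4↦5, 5↦0, 6↦6]  zeros at y ∈ {3, 5}
  x = 3: [0↦5, 1↦0, 2↦6, 3↦2, 4↦2, 5↦6, 6↦0]  zeros at y ∈ {1, 6}
  x = 4: [0↦4, 1↦1, 2↦2, 3↦0, 4↦2, 5↦1, 6↦4]  zeros at y ∈ {3}
  x = 5: [0↦6, 1↦5, 2↦1, 3↦1, 4↦5, 5↦6, 6↦4]  zeros at y ∈ ∅
  x = 6: [0↦4, 1↦5, 2↦3, 3↦5, 4↦4, 5↦0, 6↦0]  zeros at y ∈ {5, 6}
Collecting zeros: affine points = {(1, 1), (2, 3), (2, 5), (3, 1), (3, 6), (4, 3), (6, 5), (6, 6)}.
Total count |C(F_7)_aff| = 8.


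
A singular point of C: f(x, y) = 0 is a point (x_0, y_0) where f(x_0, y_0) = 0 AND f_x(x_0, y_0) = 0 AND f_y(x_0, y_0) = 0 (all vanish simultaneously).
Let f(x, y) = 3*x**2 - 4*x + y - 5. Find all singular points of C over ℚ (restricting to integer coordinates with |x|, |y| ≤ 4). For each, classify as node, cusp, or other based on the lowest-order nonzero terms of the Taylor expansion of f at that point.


No singular points in the scanned grid; C is smooth there.

Compute partial derivatives:
  f_x = 6*x - 4.
  f_y = 1.
f_y = 1 is a nonzero constant, so f_y never vanishes: no point (x, y) can satisfy f = f_x = f_y = 0. In particular no (x, y) ∈ {−4, ..., 4}² is singular; the curve is smooth.


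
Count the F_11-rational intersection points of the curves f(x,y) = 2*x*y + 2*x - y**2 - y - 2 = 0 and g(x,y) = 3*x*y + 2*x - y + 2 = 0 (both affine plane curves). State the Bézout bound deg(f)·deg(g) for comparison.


Common zeros: {(5, 7)}; count = 1; Bézout bound = 4.

deg(f) = 2, deg(g) = 2, so Bézout bound = 4.
Scan x ∈ F_11. For each x, list the y ∈ F_11 with f(x, y) ≡ 0 and those with g(x, y) ≡ 0 (mod 11); the common zeros in that column are the intersection.
  x = 0: f ≡ 0 at y ∈ {4, 6}; g ≡ 0 at y ∈ {2}; common: ∅.
  x = 1: f ≡ 0 at y ∈ {0, 1}; g ≡ 0 at y ∈ {9}; common: ∅.
  x = 2: f ≡ 0 at y ∈ ∅; g ≡ 0 at y ∈ {1}; common: ∅.
  x = 3: f ≡ 0 at y ∈ ∅; g ≡ 0 at y ∈ {10}; common: ∅.
  x = 4: f ≡ 0 at y ∈ ∅; g ≡ 0 at y ∈ ∅; common: ∅.
  x = 5: f ≡ 0 at y ∈ {2, 7}; g ≡ 0 at y ∈ {7}; common: {7}.
  x = 6: f ≡ 0 at y ∈ ∅; g ≡ 0 at y ∈ {5}; common: ∅.
  x = 7: f ≡ 0 at y ∈ ∅; g ≡ 0 at y ∈ {8}; common: ∅.
  x = 8: f ≡ 0 at y ∈ ∅; g ≡ 0 at y ∈ {4}; common: ∅.
  x = 9: f ≡ 0 at y ∈ {8, 9}; g ≡ 0 at y ∈ {6}; common: ∅.
  x = 10: f ≡ 0 at y ∈ {3, 5}; g ≡ 0 at y ∈ {0}; common: ∅.
Collecting: common zeros = {(5, 7)}, so the count is 1.
Comparison with the Bézout bound: 1 ≤ 4 = deg(f)·deg(g), as expected for curves with no common component (the affine F_11-count falls short of the bound because intersections may lie at infinity, over extension fields, or carry multiplicity).


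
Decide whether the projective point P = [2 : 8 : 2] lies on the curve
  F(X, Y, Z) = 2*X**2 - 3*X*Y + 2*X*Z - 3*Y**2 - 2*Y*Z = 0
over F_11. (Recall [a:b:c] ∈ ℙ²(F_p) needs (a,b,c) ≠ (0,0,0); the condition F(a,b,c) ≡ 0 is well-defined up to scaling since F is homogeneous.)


F(2,8,2) ≡ 8 (mod 11); P is NOT on the curve.

Evaluate F(2, 8, 2) term-by-term (mod 11).
  2*X**2 ↦ 2·4·1·1 = 8
  -3*X*Y ↦ -3·2·8·1 = -48
  2*X*Z ↦ 2·2·1·2 = 8
  -3*Y**2 ↦ -3·1·64·1 = -192
  -2*Y*Z ↦ -2·1·8·2 = -32
Sum: F(2, 8, 2) = (8) + (-48) + (8) + (-192) + (-32) = -256.
Reducing mod 11: -256 ≡ 8 (mod 11).
Since F(a, b, c) ≡ 8 ≠ 0 (mod 11), P does NOT lie on the curve.


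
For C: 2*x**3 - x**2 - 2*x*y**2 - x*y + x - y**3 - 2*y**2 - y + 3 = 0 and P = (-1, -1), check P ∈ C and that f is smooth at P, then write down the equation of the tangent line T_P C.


Tangent line at P: 8*x - 3*y + 5 = 0.

Step 1: f(-1, -1) = 0, so P lies on C.
Step 2: partial derivatives
  f_x(x, y) = 6*x**2 - 2*x - 2*y**2 - y + 1, f_y(x, y) = -4*x*y - x - 3*y**2 - 4*y - 1.
  f_x(P) = 8, f_y(P) = -3 (gradient nonzero, so P is smooth).
Step 3: tangent line at P: 8·(x − -1) + -3·(y − -1) = 0.
Expanding: 8*x - 3*y + 5 = 0.


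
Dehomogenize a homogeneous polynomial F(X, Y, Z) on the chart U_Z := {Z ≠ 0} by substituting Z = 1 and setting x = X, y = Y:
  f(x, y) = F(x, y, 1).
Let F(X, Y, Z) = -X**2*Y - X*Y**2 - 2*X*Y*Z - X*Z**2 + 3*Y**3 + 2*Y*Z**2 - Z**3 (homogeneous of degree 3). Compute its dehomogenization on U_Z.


f(x, y) = -x**2*y - x*y**2 - 2*x*y - x + 3*y**3 + 2*y - 1

On U_Z we set Z = 1. Each monomial c·X^i·Y^j·Z^k in F becomes c·x^i·y^j·1^k = c·x^i·y^j.
Substituting Z = 1: F(X, Y, 1) = -x**2*y - x*y**2 - 2*x*y - x + 3*y**3 + 2*y - 1.
Note: deg(f) ≤ deg(F) = 3; strict inequality happens when F is divisible by Z (lost terms).


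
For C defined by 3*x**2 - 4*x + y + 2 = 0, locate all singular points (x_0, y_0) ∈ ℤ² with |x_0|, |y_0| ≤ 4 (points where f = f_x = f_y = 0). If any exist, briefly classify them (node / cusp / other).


No singular points in the scanned grid; C is smooth there.

Compute partial derivatives:
  f_x = 6*x - 4.
  f_y = 1.
f_y = 1 is a nonzero constant, so f_y never vanishes: no point (x, y) can satisfy f = f_x = f_y = 0. In particular no (x, y) ∈ {−4, ..., 4}² is singular; the curve is smooth.


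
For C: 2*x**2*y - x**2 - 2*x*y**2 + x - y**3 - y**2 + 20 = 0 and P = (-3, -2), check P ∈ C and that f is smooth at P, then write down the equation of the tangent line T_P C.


Tangent line at P: 23*x - 14*y + 41 = 0.

Step 1: f(-3, -2) = 0, so P lies on C.
Step 2: partial derivatives
  f_x(x, y) = 4*x*y - 2*x - 2*y**2 + 1, f_y(x, y) = 2*x**2 - 4*x*y - 3*y**2 - 2*y.
  f_x(P) = 23, f_y(P) = -14 (gradient nonzero, so P is smooth).
Step 3: tangent line at P: 23·(x − -3) + -14·(y − -2) = 0.
Expanding: 23*x - 14*y + 41 = 0.


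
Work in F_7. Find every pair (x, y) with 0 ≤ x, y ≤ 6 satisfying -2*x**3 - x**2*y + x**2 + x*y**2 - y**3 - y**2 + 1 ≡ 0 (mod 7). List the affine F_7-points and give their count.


Affine F_7-points: {(0, 3), (1, 0), (3, 4), (4, 6), (5, 0), (5, 2), (6, 1), (6, 2)}; count = 8.

For each of the 49 pairs (x, y) ∈ F_7², evaluate f(x, y) mod 7. Record the zeros.
  x = 0: [0↦1, 1↦6, 2↦3, 3↦0, 4↦5, 5↦5, 6↦1]  zeros at y ∈ {3}
  x = 1: [0↦0, 1↦5, 2↦4, 3↦5, 4↦2, 5↦3, 6↦2]  zeros at y ∈ {0}
  x = 2: [0↦3, 1↦6, 2↦5, 3↦1, 4↦2, 5↦2, 6↦2]  zeros at y ∈ ∅
  x = 3: [0↦5, 1↦4, 2↦1, 3↦4, 4↦0, 5↦4, 6↦3]  zeros at y ∈ {4}
  x = 4: [0↦1, 1↦1, 2↦1, 3↦2, 4↦5, 5↦4, 6↦0]  zeros at y ∈ {6}
  x = 5: [0↦0, 1↦6, 2↦0, 3↦4, 4↦5, 5↦4, 6↦2]  zeros at y ∈ {0, 2}
  x = 6: [0↦4, 1↦0, 2↦0, 3↦5, 4↦2, 5↦6, 6↦4]  zeros at y ∈ {1, 2}
Collecting zeros: affine points = {(0, 3), (1, 0), (3, 4), (4, 6), (5, 0), (5, 2), (6, 1), (6, 2)}.
Total count |C(F_7)_aff| = 8.


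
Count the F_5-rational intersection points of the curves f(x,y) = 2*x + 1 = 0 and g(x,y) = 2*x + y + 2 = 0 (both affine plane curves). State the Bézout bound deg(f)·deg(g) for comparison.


Common zeros: {(2, 4)}; count = 1; Bézout bound = 1.

deg(f) = 1, deg(g) = 1, so Bézout bound = 1.
Scan x ∈ F_5. For each x, list the y ∈ F_5 with f(x, y) ≡ 0 and those with g(x, y) ≡ 0 (mod 5); the common zeros in that column are the intersection.
  x = 0: f ≡ 0 at y ∈ ∅; g ≡ 0 at y ∈ {3}; common: ∅.
  x = 1: f ≡ 0 at y ∈ ∅; g ≡ 0 at y ∈ {1}; common: ∅.
  x = 2: f ≡ 0 at y ∈ {0, 1, 2, 3, 4}; g ≡ 0 at y ∈ {4}; common: {4}.
  x = 3: f ≡ 0 at y ∈ ∅; g ≡ 0 at y ∈ {2}; common: ∅.
  x = 4: f ≡ 0 at y ∈ ∅; g ≡ 0 at y ∈ {0}; common: ∅.
Collecting: common zeros = {(2, 4)}, so the count is 1.
Comparison with the Bézout bound: 1 ≤ 1 = deg(f)·deg(g), as expected for curves with no common component (the bound is attained).


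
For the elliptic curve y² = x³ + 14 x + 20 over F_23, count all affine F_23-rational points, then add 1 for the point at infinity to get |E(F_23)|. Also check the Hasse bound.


Affine points = {(1, 9), (1, 14), (4, 5), (4, 18), (5, 10), (5, 13), (7, 1), (7, 22), (8, 0), (9, 1), (9, 22), (14, 4), (14, 19), (16, 4), (16, 19), (18, 3), (18, 20)}; affine count = 17; |E(F_23)| = 18.

Discriminant check: Δ ∝ 4a³ + 27b² = 4·14³ + 27·20² = 4·2744 + 27·400 ≡ 18 (mod 23). Nonzero ⇒ E is nonsingular.
For each x ∈ F_23, compute rhs = x³ + 14·x + 20 mod 23, then count y ∈ F_23 with y² ≡ rhs.
  x = 0: rhs = 20, matching y values: none (0 points).
  x = 1: rhs = 12, matching y values: 9, 14 (2 points).
  x = 2: rhs = 10, matching y values: none (0 points).
  x = 3: rhs = 20, matching y values: none (0 points).
  x = 4: rhs = 2, matching y values: 5, 18 (2 points).
  x = 5: rhs = 8, matching y values: 10, 13 (2 points).
  x = 6: rhs = 21, matching y values: none (0 points).
  x = 7: rhs = 1, matching y values: 1, 22 (2 points).
  x = 8: rhs = 0, matching y values: 0 (1 points).
  x = 9: rhs = 1, matching y values: 1, 22 (2 points).
  x = 10: rhs = 10, matching y values: none (0 points).
  x = 11: rhs = 10, matching y values: none (0 points).
  x = 12: rhs = 7, matching y values: none (0 points).
  x = 13: rhs = 7, matching y values: none (0 points).
  x = 14: rhs = 16, matching y values: 4, 19 (2 points).
  x = 15: rhs = 17, matching y values: none (0 points).
  x = 16: rhs = 16, matching y values: 4, 19 (2 points).
  x = 17: rhs = 19, matching y values: none (0 points).
  x = 18: rhs = 9, matching y values: 3, 20 (2 points).
  x = 19: rhs = 15, matching y values: none (0 points).
  x = 20: rhs = 20, matching y values: none (0 points).
  x = 21: rhs = 7, matching y values: none (0 points).
  x = 22: rhs = 5, matching y values: none (0 points).
Total affine count: 17.
Full point count |E(F_23)| = 17 + 1 = 18.
Hasse bound: |18 − (23+1)| = |-6| = 6 ≤ 2√23 ≈ 9.5917 ✓.


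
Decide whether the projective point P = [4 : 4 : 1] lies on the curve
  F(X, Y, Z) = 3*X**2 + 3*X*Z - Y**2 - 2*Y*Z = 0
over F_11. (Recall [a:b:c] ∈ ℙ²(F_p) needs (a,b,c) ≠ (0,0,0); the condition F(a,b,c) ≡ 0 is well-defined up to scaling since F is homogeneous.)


F(4,4,1) ≡ 3 (mod 11); P is NOT on the curve.

Evaluate F(4, 4, 1) term-by-term (mod 11).
  3*X**2 ↦ 3·16·1·1 = 48
  3*X*Z ↦ 3·4·1·1 = 12
  -Y**2 ↦ -1·1·16·1 = -16
  -2*Y*Z ↦ -2·1·4·1 = -8
Sum: F(4, 4, 1) = (48) + (12) + (-16) + (-8) = 36.
Reducing mod 11: 36 ≡ 3 (mod 11).
Since F(a, b, c) ≡ 3 ≠ 0 (mod 11), P does NOT lie on the curve.


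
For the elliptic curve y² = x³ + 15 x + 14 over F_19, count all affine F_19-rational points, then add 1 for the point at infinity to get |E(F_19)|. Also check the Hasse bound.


Affine points = {(1, 7), (1, 12), (4, 9), (4, 10), (5, 9), (5, 10), (6, 4), (6, 15), (7, 5), (7, 14), (8, 0), (9, 2), (9, 17), (10, 9), (10, 10), (11, 3), (11, 16), (14, 2), (14, 17), (15, 2), (15, 17), (18, 6), (18, 13)}; affine count = 23; |E(F_19)| = 24.

Discriminant check: Δ ∝ 4a³ + 27b² = 4·15³ + 27·14² = 4·3375 + 27·196 ≡ 1 (mod 19). Nonzero ⇒ E is nonsingular.
For each x ∈ F_19, compute rhs = x³ + 15·x + 14 mod 19, then count y ∈ F_19 with y² ≡ rhs.
  x = 0: rhs = 14, matching y values: none (0 points).
  x = 1: rhs = 11, matching y values: 7, 12 (2 points).
  x = 2: rhs = 14, matching y values: none (0 points).
  x = 3: rhs = 10, matching y values: none (0 points).
  x = 4: rhs = 5, matching y values: 9, 10 (2 points).
  x = 5: rhs = 5, matching y values: 9, 10 (2 points).
  x = 6: rhs = 16, matching y values: 4, 15 (2 points).
  x = 7: rhs = 6, matching y values: 5, 14 (2 points).
  x = 8: rhs = 0, matching y values: 0 (1 points).
  x = 9: rhs = 4, matching y values: 2, 17 (2 points).
  x = 10: rhs = 5, matching y values: 9, 10 (2 points).
  x = 11: rhs = 9, matching y values: 3, 16 (2 points).
  x = 12: rhs = 3, matching y values: none (0 points).
  x = 13: rhs = 12, matching y values: none (0 points).
  x = 14: rhs = 4, matching y values: 2, 17 (2 points).
  x = 15: rhs = 4, matching y values: 2, 17 (2 points).
  x = 16: rhs = 18, matching y values: none (0 points).
  x = 17: rhs = 14, matching y values: none (0 points).
  x = 18: rhs = 17, matching y values: 6, 13 (2 points).
Total affine count: 23.
Full point count |E(F_19)| = 23 + 1 = 24.
Hasse bound: |24 − (19+1)| = |4| = 4 ≤ 2√19 ≈ 8.7178 ✓.


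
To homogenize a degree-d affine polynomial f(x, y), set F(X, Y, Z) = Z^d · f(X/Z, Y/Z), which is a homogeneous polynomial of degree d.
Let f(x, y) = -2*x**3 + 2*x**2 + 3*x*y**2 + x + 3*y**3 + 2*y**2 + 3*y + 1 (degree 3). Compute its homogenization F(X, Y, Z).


F(X, Y, Z) = -2*X**3 + 2*X**2*Z + 3*X*Y**2 + X*Z**2 + 3*Y**3 + 2*Y**2*Z + 3*Y*Z**2 + Z**3

deg(f) = 3.
Substitute x = X/Z, y = Y/Z into f, then multiply by Z^3.
  monomial -2·x^3·y^0 ↦ -2·X^3·Y^0·Z^0.
  monomial 2·x^2·y^0 ↦ 2·X^2·Y^0·Z^1.
  monomial 3·x^1·y^2 ↦ 3·X^1·Y^2·Z^0.
  monomial 1·x^1·y^0 ↦ 1·X^1·Y^0·Z^2.
  monomial 3·x^0·y^3 ↦ 3·X^0·Y^3·Z^0.
  monomial 2·x^0·y^2 ↦ 2·X^0·Y^2·Z^1.
  monomial 3·x^0·y^1 ↦ 3·X^0·Y^1·Z^2.
  monomial 1·x^0·y^0 ↦ 1·X^0·Y^0·Z^3.
Collecting: F(X, Y, Z) = -2*X**3 + 2*X**2*Z + 3*X*Y**2 + X*Z**2 + 3*Y**3 + 2*Y**2*Z + 3*Y*Z**2 + Z**3.


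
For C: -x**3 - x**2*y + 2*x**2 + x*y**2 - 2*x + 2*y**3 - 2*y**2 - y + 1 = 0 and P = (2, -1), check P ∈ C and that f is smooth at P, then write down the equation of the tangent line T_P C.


Tangent line at P: -x + y + 3 = 0.

Step 1: f(2, -1) = 0, so P lies on C.
Step 2: partial derivatives
  f_x(x, y) = -3*x**2 - 2*x*y + 4*x + y**2 - 2, f_y(x, y) = -x**2 + 2*x*y + 6*y**2 - 4*y - 1.
  f_x(P) = -1, f_y(P) = 1 (gradient nonzero, so P is smooth).
Step 3: tangent line at P: -1·(x − 2) + 1·(y − -1) = 0.
Expanding: -x + y + 3 = 0.


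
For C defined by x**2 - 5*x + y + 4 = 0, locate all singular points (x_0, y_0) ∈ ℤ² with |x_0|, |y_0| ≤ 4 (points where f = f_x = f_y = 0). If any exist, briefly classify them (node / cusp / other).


No singular points in the scanned grid; C is smooth there.

Compute partial derivatives:
  f_x = 2*x - 5.
  f_y = 1.
f_y = 1 is a nonzero constant, so f_y never vanishes: no point (x, y) can satisfy f = f_x = f_y = 0. In particular no (x, y) ∈ {−4, ..., 4}² is singular; the curve is smooth.


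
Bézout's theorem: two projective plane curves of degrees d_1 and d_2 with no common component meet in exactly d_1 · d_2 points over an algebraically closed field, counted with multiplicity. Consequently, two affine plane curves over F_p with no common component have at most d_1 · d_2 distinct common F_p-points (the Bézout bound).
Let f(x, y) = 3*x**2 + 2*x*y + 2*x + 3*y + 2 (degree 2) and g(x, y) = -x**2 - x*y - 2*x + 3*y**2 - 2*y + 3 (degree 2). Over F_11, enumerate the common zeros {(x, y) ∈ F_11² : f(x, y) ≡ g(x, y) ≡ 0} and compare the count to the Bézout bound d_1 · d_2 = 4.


Common zeros: ∅; count = 0; Bézout bound = 4.

deg(f) = 2, deg(g) = 2, so Bézout bound = 4.
Scan x ∈ F_11. For each x, list the y ∈ F_11 with f(x, y) ≡ 0 and those with g(x, y) ≡ 0 (mod 11); the common zeros in that column are the intersection.
  x = 0: f ≡ 0 at y ∈ {3}; g ≡ 0 at y ∈ {2, 6}; common: ∅.
  x = 1: f ≡ 0 at y ∈ {3}; g ≡ 0 at y ∈ {0, 1}; common: ∅.
  x = 2: f ≡ 0 at y ∈ {10}; g ≡ 0 at y ∈ ∅; common: ∅.
  x = 3: f ≡ 0 at y ∈ {1}; g ≡ 0 at y ∈ {3, 6}; common: ∅.
  x = 4: f ≡ 0 at y ∈ ∅; g ≡ 0 at y ∈ ∅; common: ∅.
  x = 5: f ≡ 0 at y ∈ {6}; g ≡ 0 at y ∈ {7, 10}; common: ∅.
  x = 6: f ≡ 0 at y ∈ {8}; g ≡ 0 at y ∈ ∅; common: ∅.
  x = 7: f ≡ 0 at y ∈ {4}; g ≡ 0 at y ∈ {1, 2}; common: ∅.
  x = 8: f ≡ 0 at y ∈ {4}; g ≡ 0 at y ∈ {0, 7}; common: ∅.
  x = 9: f ≡ 0 at y ∈ {10}; g ≡ 0 at y ∈ ∅; common: ∅.
  x = 10: f ≡ 0 at y ∈ {8}; g ≡ 0 at y ∈ ∅; common: ∅.
Collecting: common zeros = ∅, so the count is 0.
Comparison with the Bézout bound: 0 ≤ 4 = deg(f)·deg(g), as expected for curves with no common component (the affine F_11-count falls short of the bound because intersections may lie at infinity, over extension fields, or carry multiplicity).


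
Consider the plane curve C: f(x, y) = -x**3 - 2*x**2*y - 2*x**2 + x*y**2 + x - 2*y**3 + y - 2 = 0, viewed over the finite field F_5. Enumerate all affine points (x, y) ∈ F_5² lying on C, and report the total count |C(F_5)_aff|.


Affine F_5-points: {(1, 4), (2, 4), (3, 1), (4, 3)}; count = 4.

For each of the 25 pairs (x, y) ∈ F_5², evaluate f(x, y) mod 5. Record the zeros.
  x = 0: [0↦3, 1↦2, 2↦4, 3↦2, 4↦4]  zeros at y ∈ ∅
  x = 1: [0↦1, 1↦4, 2↦2, 3↦3, 4↦0]  zeros at y ∈ {4}
  x = 2: [0↦4, 1↦2, 2↦2, 3↦2, 4↦0]  zeros at y ∈ {4}
  x = 3: [0↦1, 1↦0, 2↦3, 3↦3, 4↦3]  zeros at y ∈ {1}
  x = 4: [0↦1, 1↦2, 2↦4, 3↦0, 4↦3]  zeros at y ∈ {3}
Collecting zeros: affine points = {(1, 4), (2, 4), (3, 1), (4, 3)}.
Total count |C(F_5)_aff| = 4.


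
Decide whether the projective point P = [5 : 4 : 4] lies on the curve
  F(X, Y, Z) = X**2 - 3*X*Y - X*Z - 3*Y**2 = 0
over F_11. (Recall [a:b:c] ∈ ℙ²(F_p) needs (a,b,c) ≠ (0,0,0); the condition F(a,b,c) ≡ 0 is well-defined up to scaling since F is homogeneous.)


F(5,4,4) ≡ 7 (mod 11); P is NOT on the curve.

Evaluate F(5, 4, 4) term-by-term (mod 11).
  X**2 ↦ 1·25·1·1 = 25
  -3*X*Y ↦ -3·5·4·1 = -60
  -X*Z ↦ -1·5·1·4 = -20
  -3*Y**2 ↦ -3·1·16·1 = -48
Sum: F(5, 4, 4) = (25) + (-60) + (-20) + (-48) = -103.
Reducing mod 11: -103 ≡ 7 (mod 11).
Since F(a, b, c) ≡ 7 ≠ 0 (mod 11), P does NOT lie on the curve.


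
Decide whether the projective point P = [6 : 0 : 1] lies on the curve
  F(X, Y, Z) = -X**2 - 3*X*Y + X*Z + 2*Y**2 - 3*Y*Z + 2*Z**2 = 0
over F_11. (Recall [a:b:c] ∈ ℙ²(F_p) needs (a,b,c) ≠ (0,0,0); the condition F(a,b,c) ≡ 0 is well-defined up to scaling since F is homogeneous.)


F(6,0,1) ≡ 5 (mod 11); P is NOT on the curve.

Evaluate F(6, 0, 1) term-by-term (mod 11).
  -X**2 ↦ -1·36·1·1 = -36
  -3*X*Y ↦ -3·6·0·1 = 0
  X*Z ↦ 1·6·1·1 = 6
  2*Y**2 ↦ 2·1·0·1 = 0
  -3*Y*Z ↦ -3·1·0·1 = 0
  2*Z**2 ↦ 2·1·1·1 = 2
Sum: F(6, 0, 1) = (-36) + (0) + (6) + (0) + (0) + (2) = -28.
Reducing mod 11: -28 ≡ 5 (mod 11).
Since F(a, b, c) ≡ 5 ≠ 0 (mod 11), P does NOT lie on the curve.


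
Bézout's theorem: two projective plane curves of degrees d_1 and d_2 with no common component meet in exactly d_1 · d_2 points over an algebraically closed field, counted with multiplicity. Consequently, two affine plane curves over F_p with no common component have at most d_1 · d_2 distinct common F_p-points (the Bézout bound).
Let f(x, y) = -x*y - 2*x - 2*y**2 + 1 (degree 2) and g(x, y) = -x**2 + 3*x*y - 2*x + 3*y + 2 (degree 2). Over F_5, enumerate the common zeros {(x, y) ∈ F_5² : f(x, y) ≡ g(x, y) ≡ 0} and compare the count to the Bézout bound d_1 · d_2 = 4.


Common zeros: ∅; count = 0; Bézout bound = 4.

deg(f) = 2, deg(g) = 2, so Bézout bound = 4.
Scan x ∈ F_5. For each x, list the y ∈ F_5 with f(x, y) ≡ 0 and those with g(x, y) ≡ 0 (mod 5); the common zeros in that column are the intersection.
  x = 0: f ≡ 0 at y ∈ ∅; g ≡ 0 at y ∈ {1}; common: ∅.
  x = 1: f ≡ 0 at y ∈ ∅; g ≡ 0 at y ∈ {1}; common: ∅.
  x = 2: f ≡ 0 at y ∈ {2}; g ≡ 0 at y ∈ {4}; common: ∅.
  x = 3: f ≡ 0 at y ∈ {0, 1}; g ≡ 0 at y ∈ {4}; common: ∅.
  x = 4: f ≡ 0 at y ∈ {4}; g ≡ 0 at y ∈ ∅; common: ∅.
Collecting: common zeros = ∅, so the count is 0.
Comparison with the Bézout bound: 0 ≤ 4 = deg(f)·deg(g), as expected for curves with no common component (the affine F_5-count falls short of the bound because intersections may lie at infinity, over extension fields, or carry multiplicity).


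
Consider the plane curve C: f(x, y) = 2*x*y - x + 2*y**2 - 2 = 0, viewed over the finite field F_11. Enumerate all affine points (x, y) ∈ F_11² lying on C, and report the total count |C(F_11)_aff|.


Affine F_11-points: {(0, 1), (0, 10), (2, 4), (2, 5), (7, 7), (7, 8), (9, 0), (9, 2), (10, 3), (10, 9)}; count = 10.

For each of the 121 pairs (x, y) ∈ F_11², evaluate f(x, y) mod 11. Record the zeros.
  x = 0: [0↦9, 1↦0, 2↦6, 3↦5, 4↦8, 5↦4, 6↦4, 7↦8, 8↦5, 9↦6, 10↦0]  zeros at y ∈ {1, 10}
  x = 1: [0↦8, 1↦1, 2↦9, 3↦10, 4↦4, 5↦2, 6↦4, 7↦10, 8↦9, 9↦1, 10↦8]  zeros at y ∈ ∅
  x = 2: [0↦7, 1↦2, 2↦1, 3↦4, 4↦0, 5↦0, 6↦4, 7↦1, 8↦2, 9↦7, 10↦5]  zeros at y ∈ {4, 5}
  x = 3: [0↦6, 1↦3, 2↦4, 3↦9, 4↦7, 5↦9, 6↦4, 7↦3, 8↦6, 9↦2, 10↦2]  zeros at y ∈ ∅
  x = 4: [0↦5, 1↦4, 2↦7, 3↦3, 4↦3, 5↦7, 6↦4, 7↦5, 8↦10, 9↦8, 10↦10]  zeros at y ∈ ∅
  x = 5: [0↦4, 1↦5, 2↦10, 3↦8, 4↦10, 5↦5, 6↦4, 7↦7, 8↦3, 9↦3, 10↦7]  zeros at y ∈ ∅
  x = 6: [0↦3, 1↦6, 2↦2, 3↦2, 4↦6, 5↦3, 6↦4, 7↦9, 8↦7, 9↦9, 10↦4]  zeros at y ∈ ∅
  x = 7: [0↦2, 1↦7, 2↦5, 3↦7, 4↦2, 5↦1, 6↦4, 7↦0, 8↦0, 9↦4, 10↦1]  zeros at y ∈ {7, 8}
  x = 8: [0↦1, 1↦8, 2↦8, 3↦1, 4↦9, 5↦10, 6↦4, 7↦2, 8↦4, 9↦10, 10↦9]  zeros at y ∈ ∅
  x = 9: [0↦0, 1↦9, 2↦0, 3↦6, 4↦5, 5↦8, 6↦4, 7↦4, 8↦8, 9↦5, 10↦6]  zeros at y ∈ {0, 2}
  x = 10: [0↦10, 1↦10, 2↦3, 3↦0, 4↦1, 5↦6, 6↦4, 7↦6, 8↦1, 9↦0, 10↦3]  zeros at y ∈ {3, 9}
Collecting zeros: affine points = {(0, 1), (0, 10), (2, 4), (2, 5), (7, 7), (7, 8), (9, 0), (9, 2), (10, 3), (10, 9)}.
Total count |C(F_11)_aff| = 10.


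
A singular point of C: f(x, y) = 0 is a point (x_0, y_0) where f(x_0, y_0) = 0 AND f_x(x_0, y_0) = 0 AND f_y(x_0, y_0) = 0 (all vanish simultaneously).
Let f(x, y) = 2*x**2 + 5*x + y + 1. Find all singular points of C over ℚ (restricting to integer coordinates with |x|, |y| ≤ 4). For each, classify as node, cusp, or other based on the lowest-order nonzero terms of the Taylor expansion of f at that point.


No singular points in the scanned grid; C is smooth there.

Compute partial derivatives:
  f_x = 4*x + 5.
  f_y = 1.
f_y = 1 is a nonzero constant, so f_y never vanishes: no point (x, y) can satisfy f = f_x = f_y = 0. In particular no (x, y) ∈ {−4, ..., 4}² is singular; the curve is smooth.


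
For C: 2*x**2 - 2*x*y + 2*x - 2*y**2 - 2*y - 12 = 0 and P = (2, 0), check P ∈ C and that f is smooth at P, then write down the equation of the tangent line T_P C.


Tangent line at P: 10*x - 6*y - 20 = 0.

Step 1: f(2, 0) = 0, so P lies on C.
Step 2: partial derivatives
  f_x(x, y) = 4*x - 2*y + 2, f_y(x, y) = -2*x - 4*y - 2.
  f_x(P) = 10, f_y(P) = -6 (gradient nonzero, so P is smooth).
Step 3: tangent line at P: 10·(x − 2) + -6·(y − 0) = 0.
Expanding: 10*x - 6*y - 20 = 0.


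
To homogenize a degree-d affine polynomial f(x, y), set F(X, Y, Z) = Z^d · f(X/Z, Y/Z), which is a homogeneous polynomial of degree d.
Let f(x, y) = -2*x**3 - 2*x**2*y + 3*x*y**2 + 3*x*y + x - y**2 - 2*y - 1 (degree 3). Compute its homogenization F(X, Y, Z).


F(X, Y, Z) = -2*X**3 - 2*X**2*Y + 3*X*Y**2 + 3*X*Y*Z + X*Z**2 - Y**2*Z - 2*Y*Z**2 - Z**3

deg(f) = 3.
Substitute x = X/Z, y = Y/Z into f, then multiply by Z^3.
  monomial -2·x^3·y^0 ↦ -2·X^3·Y^0·Z^0.
  monomial -2·x^2·y^1 ↦ -2·X^2·Y^1·Z^0.
  monomial 3·x^1·y^2 ↦ 3·X^1·Y^2·Z^0.
  monomial 3·x^1·y^1 ↦ 3·X^1·Y^1·Z^1.
  monomial 1·x^1·y^0 ↦ 1·X^1·Y^0·Z^2.
  monomial -1·x^0·y^2 ↦ -1·X^0·Y^2·Z^1.
  monomial -2·x^0·y^1 ↦ -2·X^0·Y^1·Z^2.
  monomial -1·x^0·y^0 ↦ -1·X^0·Y^0·Z^3.
Collecting: F(X, Y, Z) = -2*X**3 - 2*X**2*Y + 3*X*Y**2 + 3*X*Y*Z + X*Z**2 - Y**2*Z - 2*Y*Z**2 - Z**3.


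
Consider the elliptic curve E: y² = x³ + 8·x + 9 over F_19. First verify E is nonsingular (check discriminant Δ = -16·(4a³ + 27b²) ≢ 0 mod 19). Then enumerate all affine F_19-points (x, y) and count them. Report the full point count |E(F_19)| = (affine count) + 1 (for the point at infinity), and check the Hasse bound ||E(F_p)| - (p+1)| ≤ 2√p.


Affine points = {(0, 3), (0, 16), (6, 8), (6, 11), (7, 3), (7, 16), (10, 5), (10, 14), (12, 3), (12, 16), (13, 7), (13, 12), (17, 2), (17, 17), (18, 0)}; affine count = 15; |E(F_19)| = 16.

Discriminant check: Δ ∝ 4a³ + 27b² = 4·8³ + 27·9² = 4·512 + 27·81 ≡ 17 (mod 19). Nonzero ⇒ E is nonsingular.
For each x ∈ F_19, compute rhs = x³ + 8·x + 9 mod 19, then count y ∈ F_19 with y² ≡ rhs.
  x = 0: rhs = 9, matching y values: 3, 16 (2 points).
  x = 1: rhs = 18, matching y values: none (0 points).
  x = 2: rhs = 14, matching y values: none (0 points).
  x = 3: rhs = 3, matching y values: none (0 points).
  x = 4: rhs = 10, matching y values: none (0 points).
  x = 5: rhs = 3, matching y values: none (0 points).
  x = 6: rhs = 7, matching y values: 8, 11 (2 points).
  x = 7: rhs = 9, matching y values: 3, 16 (2 points).
  x = 8: rhs = 15, matching y values: none (0 points).
  x = 9: rhs = 12, matching y values: none (0 points).
  x = 10: rhs = 6, matching y values: 5, 14 (2 points).
  x = 11: rhs = 3, matching y values: none (0 points).
  x = 12: rhs = 9, matching y values: 3, 16 (2 points).
  x = 13: rhs = 11, matching y values: 7, 12 (2 points).
  x = 14: rhs = 15, matching y values: none (0 points).
  x = 15: rhs = 8, matching y values: none (0 points).
  x = 16: rhs = 15, matching y values: none (0 points).
  x = 17: rhs = 4, matching y values: 2, 17 (2 points).
  x = 18: rhs = 0, matching y values: 0 (1 points).
Total affine count: 15.
Full point count |E(F_19)| = 15 + 1 = 16.
Hasse bound: |16 − (19+1)| = |-4| = 4 ≤ 2√19 ≈ 8.7178 ✓.


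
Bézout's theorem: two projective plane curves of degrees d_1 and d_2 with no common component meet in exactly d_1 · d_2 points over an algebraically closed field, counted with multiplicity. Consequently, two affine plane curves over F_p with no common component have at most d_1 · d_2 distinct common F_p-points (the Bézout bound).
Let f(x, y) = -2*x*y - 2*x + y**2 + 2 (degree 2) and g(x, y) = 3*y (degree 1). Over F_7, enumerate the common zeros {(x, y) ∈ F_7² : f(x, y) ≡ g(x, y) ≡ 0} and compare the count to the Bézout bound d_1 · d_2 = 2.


Common zeros: {(1, 0)}; count = 1; Bézout bound = 2.

deg(f) = 2, deg(g) = 1, so Bézout bound = 2.
Scan x ∈ F_7. For each x, list the y ∈ F_7 with f(x, y) ≡ 0 and those with g(x, y) ≡ 0 (mod 7); the common zeros in that column are the intersection.
  x = 0: f ≡ 0 at y ∈ ∅; g ≡ 0 at y ∈ {0}; common: ∅.
  x = 1: f ≡ 0 at y ∈ {0, 2}; g ≡ 0 at y ∈ {0}; common: {0}.
  x = 2: f ≡ 0 at y ∈ ∅; g ≡ 0 at y ∈ {0}; common: ∅.
  x = 3: f ≡ 0 at y ∈ ∅; g ≡ 0 at y ∈ {0}; common: ∅.
  x = 4: f ≡ 0 at y ∈ {3, 5}; g ≡ 0 at y ∈ {0}; common: ∅.
  x = 5: f ≡ 0 at y ∈ ∅; g ≡ 0 at y ∈ {0}; common: ∅.
  x = 6: f ≡ 0 at y ∈ {1, 4}; g ≡ 0 at y ∈ {0}; common: ∅.
Collecting: common zeros = {(1, 0)}, so the count is 1.
Comparison with the Bézout bound: 1 ≤ 2 = deg(f)·deg(g), as expected for curves with no common component (the affine F_7-count falls short of the bound because intersections may lie at infinity, over extension fields, or carry multiplicity).


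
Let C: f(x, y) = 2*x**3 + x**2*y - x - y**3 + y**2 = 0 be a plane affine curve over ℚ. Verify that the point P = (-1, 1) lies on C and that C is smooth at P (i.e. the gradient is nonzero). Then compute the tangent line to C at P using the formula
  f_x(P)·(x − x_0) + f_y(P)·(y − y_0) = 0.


Tangent line at P: 3*x + 3 = 0.

Step 1: f(-1, 1) = 0, so P lies on C.
Step 2: partial derivatives
  f_x(x, y) = 6*x**2 + 2*x*y - 1, f_y(x, y) = x**2 - 3*y**2 + 2*y.
  f_x(P) = 3, f_y(P) = 0 (gradient nonzero, so P is smooth).
Step 3: tangent line at P: 3·(x − -1) + 0·(y − 1) = 0.
Expanding: 3*x + 3 = 0.


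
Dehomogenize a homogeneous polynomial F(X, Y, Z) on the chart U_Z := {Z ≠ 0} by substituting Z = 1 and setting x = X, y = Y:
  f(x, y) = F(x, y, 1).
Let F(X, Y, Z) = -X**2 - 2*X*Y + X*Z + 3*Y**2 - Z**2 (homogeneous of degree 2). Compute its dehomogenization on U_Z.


f(x, y) = -x**2 - 2*x*y + x + 3*y**2 - 1

On U_Z we set Z = 1. Each monomial c·X^i·Y^j·Z^k in F becomes c·x^i·y^j·1^k = c·x^i·y^j.
Substituting Z = 1: F(X, Y, 1) = -x**2 - 2*x*y + x + 3*y**2 - 1.
Note: deg(f) ≤ deg(F) = 2; strict inequality happens when F is divisible by Z (lost terms).


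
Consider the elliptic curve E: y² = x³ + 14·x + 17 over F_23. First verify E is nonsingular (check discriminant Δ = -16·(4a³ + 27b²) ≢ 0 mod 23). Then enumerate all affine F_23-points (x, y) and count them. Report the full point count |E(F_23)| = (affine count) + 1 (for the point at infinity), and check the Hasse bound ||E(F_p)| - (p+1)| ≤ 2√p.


Affine points = {(1, 3), (1, 20), (6, 8), (6, 15), (12, 2), (12, 21), (13, 2), (13, 21), (14, 6), (14, 17), (16, 6), (16, 17), (17, 4), (17, 19), (18, 11), (18, 12), (19, 9), (19, 14), (21, 2), (21, 21), (22, 5), (22, 18)}; affine count = 22; |E(F_23)| = 23.

Discriminant check: Δ ∝ 4a³ + 27b² = 4·14³ + 27·17² = 4·2744 + 27·289 ≡ 11 (mod 23). Nonzero ⇒ E is nonsingular.
For each x ∈ F_23, compute rhs = x³ + 14·x + 17 mod 23, then count y ∈ F_23 with y² ≡ rhs.
  x = 0: rhs = 17, matching y values: none (0 points).
  x = 1: rhs = 9, matching y values: 3, 20 (2 points).
  x = 2: rhs = 7, matching y values: none (0 points).
  x = 3: rhs = 17, matching y values: none (0 points).
  x = 4: rhs = 22, matching y values: none (0 points).
  x = 5: rhs = 5, matching y values: none (0 points).
  x = 6: rhs = 18, matching y values: 8, 15 (2 points).
  x = 7: rhs = 21, matching y values: none (0 points).
  x = 8: rhs = 20, matching y values: none (0 points).
  x = 9: rhs = 21, matching y values: none (0 points).
  x = 10: rhs = 7, matching y values: none (0 points).
  x = 11: rhs = 7, matching y values: none (0 points).
  x = 12: rhs = 4, matching y values: 2, 21 (2 points).
  x = 13: rhs = 4, matching y values: 2, 21 (2 points).
  x = 14: rhs = 13, matching y values: 6, 17 (2 points).
  x = 15: rhs = 14, matching y values: none (0 points).
  x = 16: rhs = 13, matching y values: 6, 17 (2 points).
  x = 17: rhs = 16, matching y values: 4, 19 (2 points).
  x = 18: rhs = 6, matching y values: 11, 12 (2 points).
  x = 19: rhs = 12, matching y values: 9, 14 (2 points).
  x = 20: rhs = 17, matching y values: none (0 points).
  x = 21: rhs = 4, matching y values: 2, 21 (2 points).
  x = 22: rhs = 2, matching y values: 5, 18 (2 points).
Total affine count: 22.
Full point count |E(F_23)| = 22 + 1 = 23.
Hasse bound: |23 − (23+1)| = |-1| = 1 ≤ 2√23 ≈ 9.5917 ✓.


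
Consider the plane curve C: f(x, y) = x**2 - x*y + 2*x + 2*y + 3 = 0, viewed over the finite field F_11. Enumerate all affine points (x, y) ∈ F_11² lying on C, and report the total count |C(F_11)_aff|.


Affine F_11-points: {(0, 4), (1, 5), (2, 0), (2, 1), (2, 2), (2, 3), (2, 4), (2, 5), (2, 6), (2, 7), (2, 8), (2, 9), (2, 10), (3, 7), (4, 8), (5, 9), (6, 10), (7, 0), (8, 1), (9, 2), (10, 3)}; count = 21.

For each of the 121 pairs (x, y) ∈ F_11², evaluate f(x, y) mod 11. Record the zeros.
  x = 0: [0↦3, 1↦5, 2↦7, 3↦9, 4↦0, 5↦2, 6↦4, 7↦6, 8↦8, 9↦10, 10↦1]  zeros at y ∈ {4}
  x = 1: [0↦6, 1↦7, 2↦8, 3↦9, 4↦10, 5↦0, 6↦1, 7↦2, 8↦3, 9↦4, 10↦5]  zeros at y ∈ {5}
  x = 2: [0↦0, 1↦0, 2↦0, 3↦0, 4↦0, 5↦0, 6↦0, 7↦0, 8↦0, 9↦0, 10↦0]  zeros at y ∈ {0, 1, 2, 3, 4, 5, 6, 7, 8, 9, 10}
  x = 3: [0↦7, 1↦6, 2↦5, 3↦4, 4↦3, 5↦2, 6↦1, 7↦0, 8↦10, 9↦9, 10↦8]  zeros at y ∈ {7}
  x = 4: [0↦5, 1↦3, 2↦1, 3↦10, 4↦8, 5↦6, 6↦4, 7↦2, 8↦0, 9↦9, 10↦7]  zeros at y ∈ {8}
  x = 5: [0↦5, 1↦2, 2↦10, 3↦7, 4↦4, 5↦1, 6↦9, 7↦6, 8↦3, 9↦0, 10↦8]  zeros at y ∈ {9}
  x = 6: [0↦7, 1↦3, 2↦10, 3↦6, 4↦2, 5↦9, 6↦5, 7↦1, 8↦8, 9↦4, 10↦0]  zeros at y ∈ {10}
  x = 7: [0↦0, 1↦6, 2↦1, 3↦7, 4↦2, 5↦8, 6↦3, 7↦9, 8↦4, 9↦10, 10↦5]  zeros at y ∈ {0}
  x = 8: [0↦6, 1↦0, 2↦5, 3↦10, 4↦4, 5↦9, 6↦3, 7↦8, 8↦2, 9↦7, 10↦1]  zeros at y ∈ {1}
  x = 9: [0↦3, 1↦7, 2↦0, 3↦4, 4↦8, 5↦1, 6↦5, 7↦9, 8↦2, 9↦6, 10↦10]  zeros at y ∈ {2}
  x = 10: [0↦2, 1↦5, 2↦8, 3↦0, 4↦3, 5↦6, 6↦9, 7↦1, 8↦4, 9↦7, 10↦10]  zeros at y ∈ {3}
Collecting zeros: affine points = {(0, 4), (1, 5), (2, 0), (2, 1), (2, 2), (2, 3), (2, 4), (2, 5), (2, 6), (2, 7), (2, 8), (2, 9), (2, 10), (3, 7), (4, 8), (5, 9), (6, 10), (7, 0), (8, 1), (9, 2), (10, 3)}.
Total count |C(F_11)_aff| = 21.
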